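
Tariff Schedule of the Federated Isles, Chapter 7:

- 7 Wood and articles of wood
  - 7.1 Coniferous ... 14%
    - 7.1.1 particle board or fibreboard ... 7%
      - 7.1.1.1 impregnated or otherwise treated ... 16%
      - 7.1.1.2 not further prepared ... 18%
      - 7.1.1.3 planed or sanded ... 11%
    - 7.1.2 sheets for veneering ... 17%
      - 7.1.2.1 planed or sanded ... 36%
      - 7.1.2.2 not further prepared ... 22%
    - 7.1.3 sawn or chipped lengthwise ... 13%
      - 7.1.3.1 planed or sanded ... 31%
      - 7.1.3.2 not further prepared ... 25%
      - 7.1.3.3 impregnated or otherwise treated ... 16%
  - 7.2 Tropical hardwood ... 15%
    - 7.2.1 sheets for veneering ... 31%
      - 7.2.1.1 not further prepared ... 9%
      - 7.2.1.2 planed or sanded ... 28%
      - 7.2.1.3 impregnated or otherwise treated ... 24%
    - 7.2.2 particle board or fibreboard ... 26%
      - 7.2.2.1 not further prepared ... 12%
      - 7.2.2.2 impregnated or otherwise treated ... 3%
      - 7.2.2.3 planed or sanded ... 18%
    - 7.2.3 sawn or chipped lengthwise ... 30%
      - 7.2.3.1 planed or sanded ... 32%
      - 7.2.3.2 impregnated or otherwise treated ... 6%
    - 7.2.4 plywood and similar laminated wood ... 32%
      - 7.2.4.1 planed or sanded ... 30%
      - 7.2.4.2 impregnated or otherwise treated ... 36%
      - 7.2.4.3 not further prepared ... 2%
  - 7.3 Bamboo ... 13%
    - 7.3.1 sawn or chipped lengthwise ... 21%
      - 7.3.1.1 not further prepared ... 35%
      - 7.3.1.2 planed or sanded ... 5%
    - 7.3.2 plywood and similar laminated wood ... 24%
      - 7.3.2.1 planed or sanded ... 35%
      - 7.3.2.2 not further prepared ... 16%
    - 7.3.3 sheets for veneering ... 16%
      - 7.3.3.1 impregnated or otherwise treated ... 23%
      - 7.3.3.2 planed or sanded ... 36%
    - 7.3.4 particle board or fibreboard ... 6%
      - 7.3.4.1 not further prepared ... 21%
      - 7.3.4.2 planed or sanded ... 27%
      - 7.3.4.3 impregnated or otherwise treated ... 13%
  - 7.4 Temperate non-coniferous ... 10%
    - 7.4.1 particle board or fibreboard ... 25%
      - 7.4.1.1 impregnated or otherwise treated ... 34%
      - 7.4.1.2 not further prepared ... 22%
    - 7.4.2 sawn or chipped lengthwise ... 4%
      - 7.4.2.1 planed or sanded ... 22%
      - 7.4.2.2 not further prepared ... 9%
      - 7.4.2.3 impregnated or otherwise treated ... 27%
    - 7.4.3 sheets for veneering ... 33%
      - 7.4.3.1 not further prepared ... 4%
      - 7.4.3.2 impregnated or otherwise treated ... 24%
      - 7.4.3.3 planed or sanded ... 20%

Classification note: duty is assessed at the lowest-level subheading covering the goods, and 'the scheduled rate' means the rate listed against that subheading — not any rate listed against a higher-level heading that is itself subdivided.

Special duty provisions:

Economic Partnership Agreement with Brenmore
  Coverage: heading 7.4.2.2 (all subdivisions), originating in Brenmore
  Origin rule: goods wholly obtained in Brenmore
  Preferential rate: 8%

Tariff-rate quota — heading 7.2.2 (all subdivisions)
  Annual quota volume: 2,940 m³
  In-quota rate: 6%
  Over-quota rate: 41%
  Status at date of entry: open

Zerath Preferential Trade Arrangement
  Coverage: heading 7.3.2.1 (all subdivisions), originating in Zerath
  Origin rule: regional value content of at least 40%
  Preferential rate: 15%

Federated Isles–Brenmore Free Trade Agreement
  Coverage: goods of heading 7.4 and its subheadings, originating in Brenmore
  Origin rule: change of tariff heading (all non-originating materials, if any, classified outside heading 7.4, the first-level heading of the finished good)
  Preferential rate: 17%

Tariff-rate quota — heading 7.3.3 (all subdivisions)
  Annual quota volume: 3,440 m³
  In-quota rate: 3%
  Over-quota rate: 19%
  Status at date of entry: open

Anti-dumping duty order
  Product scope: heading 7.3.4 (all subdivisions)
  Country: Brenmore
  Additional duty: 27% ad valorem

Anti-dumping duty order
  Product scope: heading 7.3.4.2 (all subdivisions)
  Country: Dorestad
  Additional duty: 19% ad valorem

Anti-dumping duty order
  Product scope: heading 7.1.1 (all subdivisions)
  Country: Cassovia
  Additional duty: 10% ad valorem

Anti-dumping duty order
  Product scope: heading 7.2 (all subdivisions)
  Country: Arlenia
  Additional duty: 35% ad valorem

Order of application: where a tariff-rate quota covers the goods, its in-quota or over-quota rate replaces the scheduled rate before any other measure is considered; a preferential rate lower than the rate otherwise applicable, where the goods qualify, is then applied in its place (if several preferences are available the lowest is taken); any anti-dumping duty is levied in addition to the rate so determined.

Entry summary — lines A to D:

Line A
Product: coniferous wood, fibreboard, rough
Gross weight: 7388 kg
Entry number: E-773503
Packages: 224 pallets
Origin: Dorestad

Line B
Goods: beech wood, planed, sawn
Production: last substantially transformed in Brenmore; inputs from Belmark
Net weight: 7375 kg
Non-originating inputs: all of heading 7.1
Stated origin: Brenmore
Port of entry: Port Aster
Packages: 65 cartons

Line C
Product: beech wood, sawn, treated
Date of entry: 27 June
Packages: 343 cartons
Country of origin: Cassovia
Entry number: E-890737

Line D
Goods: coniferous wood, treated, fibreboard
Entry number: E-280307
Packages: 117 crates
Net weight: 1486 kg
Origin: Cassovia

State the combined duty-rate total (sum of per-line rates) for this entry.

88%

Line A: coniferous → 7.1; fibreboard → 7.1.1; rough → 7.1.1.2. Scheduled 18%. No special measure applies. → 18%.
Line B: beech → 7.4; sawn → 7.4.2; planed → 7.4.2.1. Scheduled 22%. Brenmore agreement on 7.4.2.2: 7.4.2.1 not covered; Brenmore agreement on 7.4: CTH met → 17% available; preferential 17%. → 17%.
Line C: beech → 7.4; sawn → 7.4.2; treated → 7.4.2.3. Scheduled 27%. No special measure applies. → 27%.
Line D: coniferous → 7.1; fibreboard → 7.1.1; treated → 7.1.1.1. Scheduled 16%. anti-dumping (Cassovia, 7.1.1): +10%; total 16% + 10% = 26%. → 26%.
Sum: 18% + 17% + 27% + 26% = 88%.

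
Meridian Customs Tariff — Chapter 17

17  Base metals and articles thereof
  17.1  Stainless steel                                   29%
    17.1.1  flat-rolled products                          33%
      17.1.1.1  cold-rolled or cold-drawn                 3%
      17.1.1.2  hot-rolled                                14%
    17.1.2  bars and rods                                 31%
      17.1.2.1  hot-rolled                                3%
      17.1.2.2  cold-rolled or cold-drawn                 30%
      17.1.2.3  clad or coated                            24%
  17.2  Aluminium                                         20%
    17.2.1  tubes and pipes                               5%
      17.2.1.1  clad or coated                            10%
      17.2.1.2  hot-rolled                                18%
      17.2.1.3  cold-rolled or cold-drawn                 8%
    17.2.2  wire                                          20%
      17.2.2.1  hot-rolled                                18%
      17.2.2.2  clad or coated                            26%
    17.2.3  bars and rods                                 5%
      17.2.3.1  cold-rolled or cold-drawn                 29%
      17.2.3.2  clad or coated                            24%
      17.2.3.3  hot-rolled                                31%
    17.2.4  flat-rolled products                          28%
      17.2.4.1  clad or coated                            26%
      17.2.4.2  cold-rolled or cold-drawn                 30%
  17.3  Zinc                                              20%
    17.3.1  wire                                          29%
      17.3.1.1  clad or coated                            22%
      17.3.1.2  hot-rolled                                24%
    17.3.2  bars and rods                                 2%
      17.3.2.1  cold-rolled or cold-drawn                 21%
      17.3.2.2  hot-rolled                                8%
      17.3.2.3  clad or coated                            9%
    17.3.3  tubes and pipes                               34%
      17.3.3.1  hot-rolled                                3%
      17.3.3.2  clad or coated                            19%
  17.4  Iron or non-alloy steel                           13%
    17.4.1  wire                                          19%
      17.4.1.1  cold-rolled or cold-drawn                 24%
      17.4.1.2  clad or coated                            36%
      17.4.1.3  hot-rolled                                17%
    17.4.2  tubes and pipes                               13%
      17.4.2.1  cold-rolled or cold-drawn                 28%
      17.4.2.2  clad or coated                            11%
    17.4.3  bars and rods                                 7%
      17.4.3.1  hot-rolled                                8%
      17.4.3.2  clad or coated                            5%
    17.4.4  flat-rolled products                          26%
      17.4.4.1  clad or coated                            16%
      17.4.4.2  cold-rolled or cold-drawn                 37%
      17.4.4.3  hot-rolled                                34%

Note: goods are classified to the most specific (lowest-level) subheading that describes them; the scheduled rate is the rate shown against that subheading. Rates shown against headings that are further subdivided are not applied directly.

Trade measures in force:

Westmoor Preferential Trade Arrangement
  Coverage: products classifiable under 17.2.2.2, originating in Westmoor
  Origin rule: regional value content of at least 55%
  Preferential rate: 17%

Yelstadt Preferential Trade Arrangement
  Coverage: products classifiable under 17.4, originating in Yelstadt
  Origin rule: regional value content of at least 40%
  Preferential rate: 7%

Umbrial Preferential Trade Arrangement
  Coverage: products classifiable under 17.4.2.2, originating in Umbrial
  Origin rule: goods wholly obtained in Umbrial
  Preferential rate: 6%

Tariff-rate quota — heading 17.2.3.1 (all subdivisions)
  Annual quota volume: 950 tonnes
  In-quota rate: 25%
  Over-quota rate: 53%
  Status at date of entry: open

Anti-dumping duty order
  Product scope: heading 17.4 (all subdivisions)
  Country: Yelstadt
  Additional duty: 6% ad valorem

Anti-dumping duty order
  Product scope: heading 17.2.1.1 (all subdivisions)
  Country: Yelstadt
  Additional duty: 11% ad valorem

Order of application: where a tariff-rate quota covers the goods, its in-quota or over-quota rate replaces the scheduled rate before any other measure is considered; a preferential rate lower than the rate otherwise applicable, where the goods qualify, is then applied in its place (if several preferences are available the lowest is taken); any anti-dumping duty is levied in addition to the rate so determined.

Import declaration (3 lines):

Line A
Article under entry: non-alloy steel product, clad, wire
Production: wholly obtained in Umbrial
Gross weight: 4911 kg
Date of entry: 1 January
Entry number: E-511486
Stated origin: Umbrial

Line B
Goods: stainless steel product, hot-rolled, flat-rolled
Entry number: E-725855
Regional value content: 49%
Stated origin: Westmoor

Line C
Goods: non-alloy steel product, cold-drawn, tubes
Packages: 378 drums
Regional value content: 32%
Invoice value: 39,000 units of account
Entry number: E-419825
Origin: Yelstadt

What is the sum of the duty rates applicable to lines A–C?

Line A: non-alloy steel → 17.4; wire → 17.4.1; clad → 17.4.1.2. Scheduled 36%. Umbrial agreement on 17.4.2.2: 17.4.1.2 not covered. → 36%.
Line B: stainless steel → 17.1; flat-rolled → 17.1.1; hot-rolled → 17.1.1.2. Scheduled 14%. Westmoor agreement on 17.2.2.2: 17.1.1.2 not covered. → 14%.
Line C: non-alloy steel → 17.4; tubes → 17.4.2; cold-drawn → 17.4.2.1. Scheduled 28%. Yelstadt agreement on 17.4: RVC < 40%; anti-dumping (Yelstadt, 17.4): +6%; total 28% + 6% = 34%. → 34%.
Sum: 36% + 14% + 34% = 84%.

84%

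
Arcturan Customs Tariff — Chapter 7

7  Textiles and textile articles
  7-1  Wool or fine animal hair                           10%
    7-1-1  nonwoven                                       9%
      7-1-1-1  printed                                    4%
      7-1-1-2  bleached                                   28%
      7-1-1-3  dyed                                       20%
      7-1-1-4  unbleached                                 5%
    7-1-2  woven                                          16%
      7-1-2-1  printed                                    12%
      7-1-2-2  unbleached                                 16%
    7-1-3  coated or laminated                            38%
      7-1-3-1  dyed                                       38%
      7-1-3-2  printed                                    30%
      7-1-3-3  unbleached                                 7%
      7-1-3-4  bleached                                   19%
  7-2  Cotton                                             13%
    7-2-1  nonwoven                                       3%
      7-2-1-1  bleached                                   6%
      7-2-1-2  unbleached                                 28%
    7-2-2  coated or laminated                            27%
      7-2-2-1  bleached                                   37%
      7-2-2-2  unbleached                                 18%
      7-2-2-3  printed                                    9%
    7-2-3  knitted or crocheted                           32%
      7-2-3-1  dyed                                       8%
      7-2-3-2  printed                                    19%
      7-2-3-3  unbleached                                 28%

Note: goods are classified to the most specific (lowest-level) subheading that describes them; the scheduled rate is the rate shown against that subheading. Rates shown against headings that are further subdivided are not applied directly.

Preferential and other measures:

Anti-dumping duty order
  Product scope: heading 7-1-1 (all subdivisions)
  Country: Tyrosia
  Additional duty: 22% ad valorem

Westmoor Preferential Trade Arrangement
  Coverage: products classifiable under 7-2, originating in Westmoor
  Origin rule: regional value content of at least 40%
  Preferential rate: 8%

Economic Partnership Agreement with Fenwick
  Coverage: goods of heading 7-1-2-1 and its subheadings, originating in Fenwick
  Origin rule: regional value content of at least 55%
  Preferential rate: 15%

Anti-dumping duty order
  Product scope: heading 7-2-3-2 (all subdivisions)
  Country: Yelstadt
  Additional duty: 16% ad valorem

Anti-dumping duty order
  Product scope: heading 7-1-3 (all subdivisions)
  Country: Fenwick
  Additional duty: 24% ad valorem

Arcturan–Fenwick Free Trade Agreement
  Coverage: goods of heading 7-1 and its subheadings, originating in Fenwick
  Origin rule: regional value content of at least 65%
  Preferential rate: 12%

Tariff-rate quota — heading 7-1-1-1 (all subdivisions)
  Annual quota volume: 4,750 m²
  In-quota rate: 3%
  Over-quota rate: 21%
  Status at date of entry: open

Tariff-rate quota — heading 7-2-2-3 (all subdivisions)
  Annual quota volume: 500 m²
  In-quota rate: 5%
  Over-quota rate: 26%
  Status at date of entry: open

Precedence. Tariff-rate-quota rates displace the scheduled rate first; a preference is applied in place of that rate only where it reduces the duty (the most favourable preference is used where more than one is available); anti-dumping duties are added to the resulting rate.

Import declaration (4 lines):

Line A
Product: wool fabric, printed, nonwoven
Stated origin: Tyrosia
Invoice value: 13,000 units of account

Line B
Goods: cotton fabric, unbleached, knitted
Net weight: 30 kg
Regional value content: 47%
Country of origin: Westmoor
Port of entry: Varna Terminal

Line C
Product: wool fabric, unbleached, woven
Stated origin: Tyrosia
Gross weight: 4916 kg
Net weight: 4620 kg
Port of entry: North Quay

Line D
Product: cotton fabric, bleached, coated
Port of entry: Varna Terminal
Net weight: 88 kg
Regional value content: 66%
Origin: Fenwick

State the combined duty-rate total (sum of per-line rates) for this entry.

Line A: wool → 7-1; nonwoven → 7-1-1; printed → 7-1-1-1. Scheduled 4%. quota on 7-1-1-1 open → in-quota 3%; anti-dumping (Tyrosia, 7-1-1): +22%; total 3% + 22% = 25%. → 25%.
Line B: cotton → 7-2; knitted → 7-2-3; unbleached → 7-2-3-3. Scheduled 28%. Westmoor agreement on 7-2: RVC ≥ 40% → 8% available; preferential 8%. → 8%.
Line C: wool → 7-1; woven → 7-1-2; unbleached → 7-1-2-2. Scheduled 16%. No special measure applies. → 16%.
Line D: cotton → 7-2; coated → 7-2-2; bleached → 7-2-2-1. Scheduled 37%. Fenwick agreement on 7-1-2-1: 7-2-2-1 not covered; Fenwick agreement on 7-1: 7-2-2-1 not covered. → 37%.
Sum: 25% + 8% + 16% + 37% = 86%.

86%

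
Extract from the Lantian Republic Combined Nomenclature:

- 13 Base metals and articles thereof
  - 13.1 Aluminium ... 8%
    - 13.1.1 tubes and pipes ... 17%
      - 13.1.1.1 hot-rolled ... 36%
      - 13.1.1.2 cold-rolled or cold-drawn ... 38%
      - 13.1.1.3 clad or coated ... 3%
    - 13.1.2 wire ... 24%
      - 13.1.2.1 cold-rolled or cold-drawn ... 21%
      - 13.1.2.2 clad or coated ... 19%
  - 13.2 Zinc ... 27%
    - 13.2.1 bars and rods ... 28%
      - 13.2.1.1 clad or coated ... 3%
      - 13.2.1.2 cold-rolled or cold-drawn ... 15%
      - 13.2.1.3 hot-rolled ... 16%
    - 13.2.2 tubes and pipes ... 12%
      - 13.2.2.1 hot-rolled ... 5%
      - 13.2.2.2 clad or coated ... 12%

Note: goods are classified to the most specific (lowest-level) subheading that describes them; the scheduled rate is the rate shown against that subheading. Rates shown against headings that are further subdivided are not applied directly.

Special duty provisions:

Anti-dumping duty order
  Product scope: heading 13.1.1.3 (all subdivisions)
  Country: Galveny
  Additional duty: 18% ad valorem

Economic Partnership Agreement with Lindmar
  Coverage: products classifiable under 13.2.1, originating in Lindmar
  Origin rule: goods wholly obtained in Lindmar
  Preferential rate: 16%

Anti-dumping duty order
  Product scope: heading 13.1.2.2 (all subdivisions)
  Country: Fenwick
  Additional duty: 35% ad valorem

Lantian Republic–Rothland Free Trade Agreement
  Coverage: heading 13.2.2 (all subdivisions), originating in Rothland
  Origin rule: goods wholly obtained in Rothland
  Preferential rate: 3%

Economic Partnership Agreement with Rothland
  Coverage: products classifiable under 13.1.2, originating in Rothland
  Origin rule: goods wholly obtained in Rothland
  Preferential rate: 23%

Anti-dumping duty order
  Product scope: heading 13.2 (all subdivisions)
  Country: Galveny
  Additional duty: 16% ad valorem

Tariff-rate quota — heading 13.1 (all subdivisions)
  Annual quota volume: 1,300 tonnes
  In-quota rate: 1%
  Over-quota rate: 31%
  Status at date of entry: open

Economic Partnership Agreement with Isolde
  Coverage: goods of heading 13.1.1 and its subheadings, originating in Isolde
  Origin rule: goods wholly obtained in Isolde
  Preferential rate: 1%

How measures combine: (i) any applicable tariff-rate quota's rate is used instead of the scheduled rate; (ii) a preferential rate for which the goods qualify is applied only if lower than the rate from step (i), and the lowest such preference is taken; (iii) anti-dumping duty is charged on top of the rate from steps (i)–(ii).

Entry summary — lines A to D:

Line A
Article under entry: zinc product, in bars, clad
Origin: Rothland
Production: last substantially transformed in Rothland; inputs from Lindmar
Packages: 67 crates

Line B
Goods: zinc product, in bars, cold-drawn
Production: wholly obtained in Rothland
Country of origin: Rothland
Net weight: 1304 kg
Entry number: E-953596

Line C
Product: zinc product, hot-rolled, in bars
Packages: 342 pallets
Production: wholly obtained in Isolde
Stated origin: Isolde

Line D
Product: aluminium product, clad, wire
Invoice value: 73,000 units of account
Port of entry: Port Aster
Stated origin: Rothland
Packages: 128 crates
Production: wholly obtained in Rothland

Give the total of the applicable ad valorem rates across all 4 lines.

35%

Line A: zinc → 13.2; in bars → 13.2.1; clad → 13.2.1.1. Scheduled 3%. Rothland agreement on 13.2.2: 13.2.1.1 not covered; Rothland agreement on 13.1.2: 13.2.1.1 not covered. → 3%.
Line B: zinc → 13.2; in bars → 13.2.1; cold-drawn → 13.2.1.2. Scheduled 15%. Rothland agreement on 13.2.2: 13.2.1.2 not covered; Rothland agreement on 13.1.2: 13.2.1.2 not covered. → 15%.
Line C: zinc → 13.2; in bars → 13.2.1; hot-rolled → 13.2.1.3. Scheduled 16%. Isolde agreement on 13.1.1: 13.2.1.3 not covered. → 16%.
Line D: aluminium → 13.1; wire → 13.1.2; clad → 13.1.2.2. Scheduled 19%. quota on 13.1 open → in-quota 1%; Rothland agreement on 13.2.2: 13.1.2.2 not covered; Rothland agreement on 13.1.2: wholly obtained → 23% available; preference 23% not lower than 1% → no reduction. → 1%.
Sum: 3% + 15% + 16% + 1% = 35%.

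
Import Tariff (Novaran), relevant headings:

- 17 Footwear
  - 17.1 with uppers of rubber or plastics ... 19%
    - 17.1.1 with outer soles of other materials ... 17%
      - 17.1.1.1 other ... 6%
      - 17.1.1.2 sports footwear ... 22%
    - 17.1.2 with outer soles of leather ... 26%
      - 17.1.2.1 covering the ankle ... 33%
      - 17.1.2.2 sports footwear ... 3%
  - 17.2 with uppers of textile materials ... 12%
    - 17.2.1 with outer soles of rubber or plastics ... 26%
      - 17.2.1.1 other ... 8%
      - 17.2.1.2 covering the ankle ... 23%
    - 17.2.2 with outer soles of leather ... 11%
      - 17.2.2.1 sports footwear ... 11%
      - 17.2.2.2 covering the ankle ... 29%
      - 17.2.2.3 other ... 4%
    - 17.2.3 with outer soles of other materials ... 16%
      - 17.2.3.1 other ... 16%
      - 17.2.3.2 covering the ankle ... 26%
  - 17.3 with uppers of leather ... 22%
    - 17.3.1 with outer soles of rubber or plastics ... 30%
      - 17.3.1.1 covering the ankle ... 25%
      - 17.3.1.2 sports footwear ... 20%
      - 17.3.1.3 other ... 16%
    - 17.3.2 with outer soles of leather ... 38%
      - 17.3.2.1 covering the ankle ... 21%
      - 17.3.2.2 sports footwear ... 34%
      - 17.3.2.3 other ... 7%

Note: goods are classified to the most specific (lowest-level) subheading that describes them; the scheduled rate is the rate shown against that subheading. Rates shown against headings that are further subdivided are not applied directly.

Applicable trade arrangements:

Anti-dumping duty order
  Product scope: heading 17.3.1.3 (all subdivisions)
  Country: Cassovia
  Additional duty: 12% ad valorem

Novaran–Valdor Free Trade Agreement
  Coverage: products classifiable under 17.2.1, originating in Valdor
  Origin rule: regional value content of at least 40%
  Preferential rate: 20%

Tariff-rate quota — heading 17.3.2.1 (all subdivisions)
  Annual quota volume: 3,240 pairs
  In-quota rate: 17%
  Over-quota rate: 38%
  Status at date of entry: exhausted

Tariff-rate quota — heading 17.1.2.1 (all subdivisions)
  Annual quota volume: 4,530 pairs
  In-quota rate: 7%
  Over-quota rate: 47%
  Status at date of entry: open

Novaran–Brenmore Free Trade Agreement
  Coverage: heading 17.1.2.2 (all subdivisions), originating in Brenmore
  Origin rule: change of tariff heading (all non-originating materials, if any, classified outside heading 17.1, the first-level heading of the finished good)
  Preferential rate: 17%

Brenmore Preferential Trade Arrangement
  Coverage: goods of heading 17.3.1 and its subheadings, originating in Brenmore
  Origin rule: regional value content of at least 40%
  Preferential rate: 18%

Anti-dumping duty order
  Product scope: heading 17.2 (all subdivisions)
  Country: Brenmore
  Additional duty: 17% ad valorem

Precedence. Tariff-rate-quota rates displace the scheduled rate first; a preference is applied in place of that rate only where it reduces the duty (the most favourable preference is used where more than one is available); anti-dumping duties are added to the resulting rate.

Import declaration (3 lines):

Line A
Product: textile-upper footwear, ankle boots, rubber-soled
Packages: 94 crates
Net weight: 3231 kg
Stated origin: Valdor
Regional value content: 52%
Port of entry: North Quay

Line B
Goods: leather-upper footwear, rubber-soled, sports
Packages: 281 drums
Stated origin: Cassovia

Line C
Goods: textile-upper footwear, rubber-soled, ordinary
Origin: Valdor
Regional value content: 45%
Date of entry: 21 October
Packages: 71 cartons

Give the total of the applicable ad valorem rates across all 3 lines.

Line A: textile-upper → 17.2; rubber-soled → 17.2.1; ankle boots → 17.2.1.2. Scheduled 23%. Valdor agreement on 17.2.1: RVC ≥ 40% → 20% available; preferential 20%. → 20%.
Line B: leather-upper → 17.3; rubber-soled → 17.3.1; sports → 17.3.1.2. Scheduled 20%. No special measure applies. → 20%.
Line C: textile-upper → 17.2; rubber-soled → 17.2.1; ordinary → 17.2.1.1. Scheduled 8%. Valdor agreement on 17.2.1: RVC ≥ 40% → 20% available; preference 20% not lower than 8% → no reduction. → 8%.
Sum: 20% + 20% + 8% = 48%.

48%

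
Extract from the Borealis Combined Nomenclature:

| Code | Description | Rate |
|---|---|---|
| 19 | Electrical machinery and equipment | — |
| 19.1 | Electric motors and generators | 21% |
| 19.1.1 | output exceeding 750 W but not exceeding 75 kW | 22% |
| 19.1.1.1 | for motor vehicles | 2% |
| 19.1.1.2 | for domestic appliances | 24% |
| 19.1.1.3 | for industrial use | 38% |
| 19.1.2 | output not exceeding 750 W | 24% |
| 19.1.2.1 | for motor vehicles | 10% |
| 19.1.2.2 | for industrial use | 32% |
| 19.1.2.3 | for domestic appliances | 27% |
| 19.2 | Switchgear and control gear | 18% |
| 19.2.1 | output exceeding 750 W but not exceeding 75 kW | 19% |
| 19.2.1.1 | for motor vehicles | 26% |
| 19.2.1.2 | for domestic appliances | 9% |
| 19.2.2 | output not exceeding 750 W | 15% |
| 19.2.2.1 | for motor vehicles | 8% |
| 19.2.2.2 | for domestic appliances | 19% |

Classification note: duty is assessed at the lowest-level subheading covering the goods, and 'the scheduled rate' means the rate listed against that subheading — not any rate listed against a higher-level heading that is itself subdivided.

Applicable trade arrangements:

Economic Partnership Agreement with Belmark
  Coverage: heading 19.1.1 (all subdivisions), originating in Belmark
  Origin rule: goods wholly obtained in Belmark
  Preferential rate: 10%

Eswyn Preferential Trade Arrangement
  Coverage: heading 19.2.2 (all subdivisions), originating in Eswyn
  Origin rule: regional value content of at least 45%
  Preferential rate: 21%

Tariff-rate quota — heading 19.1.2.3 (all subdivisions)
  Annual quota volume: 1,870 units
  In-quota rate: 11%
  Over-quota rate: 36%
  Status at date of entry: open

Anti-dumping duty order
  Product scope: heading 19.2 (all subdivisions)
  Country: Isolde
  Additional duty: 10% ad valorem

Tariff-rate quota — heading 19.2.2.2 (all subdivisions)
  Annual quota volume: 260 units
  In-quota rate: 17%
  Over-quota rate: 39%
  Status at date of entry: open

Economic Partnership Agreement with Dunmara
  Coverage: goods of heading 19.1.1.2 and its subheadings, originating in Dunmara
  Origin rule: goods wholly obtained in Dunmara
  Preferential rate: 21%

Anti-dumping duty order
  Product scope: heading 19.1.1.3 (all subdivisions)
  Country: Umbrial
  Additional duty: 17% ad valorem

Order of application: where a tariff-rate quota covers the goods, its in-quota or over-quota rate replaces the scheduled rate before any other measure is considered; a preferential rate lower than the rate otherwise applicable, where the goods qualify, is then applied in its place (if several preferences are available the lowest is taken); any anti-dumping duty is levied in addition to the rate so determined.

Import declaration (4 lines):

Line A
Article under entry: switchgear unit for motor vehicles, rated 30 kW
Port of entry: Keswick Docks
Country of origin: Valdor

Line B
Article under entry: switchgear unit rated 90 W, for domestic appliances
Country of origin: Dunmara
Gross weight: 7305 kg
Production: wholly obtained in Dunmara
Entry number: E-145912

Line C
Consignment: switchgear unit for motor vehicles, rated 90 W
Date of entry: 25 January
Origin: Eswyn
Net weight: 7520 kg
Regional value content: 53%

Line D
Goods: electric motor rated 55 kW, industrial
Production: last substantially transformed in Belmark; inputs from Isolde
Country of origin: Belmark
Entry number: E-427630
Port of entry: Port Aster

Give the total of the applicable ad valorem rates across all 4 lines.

Line A: switchgear unit → 19.2; rated 30 kW → 19.2.1; for motor vehicles → 19.2.1.1. Scheduled 26%. No special measure applies. → 26%.
Line B: switchgear unit → 19.2; rated 90 W → 19.2.2; for domestic appliances → 19.2.2.2. Scheduled 19%. quota on 19.2.2.2 open → in-quota 17%; Dunmara agreement on 19.1.1.2: 19.2.2.2 not covered. → 17%.
Line C: switchgear unit → 19.2; rated 90 W → 19.2.2; for motor vehicles → 19.2.2.1. Scheduled 8%. Eswyn agreement on 19.2.2: RVC ≥ 45% → 21% available; preference 21% not lower than 8% → no reduction. → 8%.
Line D: electric motor → 19.1; rated 55 kW → 19.1.1; industrial → 19.1.1.3. Scheduled 38%. Belmark agreement on 19.1.1: not wholly obtained. → 38%.
Sum: 26% + 17% + 8% + 38% = 89%.

89%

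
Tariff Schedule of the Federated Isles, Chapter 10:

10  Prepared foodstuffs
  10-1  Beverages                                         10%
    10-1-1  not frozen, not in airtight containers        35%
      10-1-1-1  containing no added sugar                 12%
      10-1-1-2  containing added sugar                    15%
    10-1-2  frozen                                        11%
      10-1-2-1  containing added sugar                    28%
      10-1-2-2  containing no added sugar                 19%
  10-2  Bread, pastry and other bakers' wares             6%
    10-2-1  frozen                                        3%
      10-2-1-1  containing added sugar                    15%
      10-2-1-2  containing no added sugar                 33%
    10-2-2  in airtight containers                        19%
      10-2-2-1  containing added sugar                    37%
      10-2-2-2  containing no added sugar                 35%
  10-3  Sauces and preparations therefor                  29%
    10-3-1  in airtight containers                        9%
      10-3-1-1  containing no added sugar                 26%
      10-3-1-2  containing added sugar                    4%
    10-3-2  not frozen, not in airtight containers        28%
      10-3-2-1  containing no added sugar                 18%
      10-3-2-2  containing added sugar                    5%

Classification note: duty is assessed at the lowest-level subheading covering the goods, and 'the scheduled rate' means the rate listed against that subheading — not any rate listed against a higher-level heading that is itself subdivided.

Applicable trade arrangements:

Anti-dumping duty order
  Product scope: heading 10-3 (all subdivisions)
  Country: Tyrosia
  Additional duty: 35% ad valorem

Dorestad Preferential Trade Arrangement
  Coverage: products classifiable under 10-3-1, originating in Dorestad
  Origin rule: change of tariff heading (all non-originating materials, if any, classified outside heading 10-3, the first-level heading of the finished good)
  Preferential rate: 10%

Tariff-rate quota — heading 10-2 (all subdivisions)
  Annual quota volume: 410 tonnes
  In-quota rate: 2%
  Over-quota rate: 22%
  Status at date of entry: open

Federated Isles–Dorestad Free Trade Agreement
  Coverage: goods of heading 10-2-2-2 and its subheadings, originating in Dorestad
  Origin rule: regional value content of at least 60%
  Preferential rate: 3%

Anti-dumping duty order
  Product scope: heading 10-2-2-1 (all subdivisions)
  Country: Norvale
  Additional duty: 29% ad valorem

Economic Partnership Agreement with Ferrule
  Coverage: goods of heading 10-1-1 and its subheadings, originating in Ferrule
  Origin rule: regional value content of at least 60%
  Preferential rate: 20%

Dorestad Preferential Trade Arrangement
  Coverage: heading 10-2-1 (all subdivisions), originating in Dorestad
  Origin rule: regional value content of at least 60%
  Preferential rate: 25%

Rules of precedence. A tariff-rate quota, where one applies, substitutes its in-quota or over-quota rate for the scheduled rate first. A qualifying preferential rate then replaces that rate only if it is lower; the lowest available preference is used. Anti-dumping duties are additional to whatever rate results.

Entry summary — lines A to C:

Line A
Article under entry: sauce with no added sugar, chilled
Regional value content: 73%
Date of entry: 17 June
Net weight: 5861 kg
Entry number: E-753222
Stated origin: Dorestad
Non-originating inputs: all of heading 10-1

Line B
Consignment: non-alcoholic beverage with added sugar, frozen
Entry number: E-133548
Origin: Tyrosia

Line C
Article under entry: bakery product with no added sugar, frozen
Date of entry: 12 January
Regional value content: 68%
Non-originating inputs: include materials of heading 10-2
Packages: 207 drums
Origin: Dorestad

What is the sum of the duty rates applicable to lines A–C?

48%

Line A: sauce → 10-3; chilled → 10-3-2; with no added sugar → 10-3-2-1. Scheduled 18%. Dorestad agreement on 10-3-1: 10-3-2-1 not covered; Dorestad agreement on 10-2-2-2: 10-3-2-1 not covered; Dorestad agreement on 10-2-1: 10-3-2-1 not covered. → 18%.
Line B: non-alcoholic beverage → 10-1; frozen → 10-1-2; with added sugar → 10-1-2-1. Scheduled 28%. No special measure applies. → 28%.
Line C: bakery product → 10-2; frozen → 10-2-1; with no added sugar → 10-2-1-2. Scheduled 33%. quota on 10-2 open → in-quota 2%; Dorestad agreement on 10-3-1: 10-2-1-2 not covered; Dorestad agreement on 10-2-2-2: 10-2-1-2 not covered; Dorestad agreement on 10-2-1: RVC ≥ 60% → 25% available; preference 25% not lower than 2% → no reduction. → 2%.
Sum: 18% + 28% + 2% = 48%.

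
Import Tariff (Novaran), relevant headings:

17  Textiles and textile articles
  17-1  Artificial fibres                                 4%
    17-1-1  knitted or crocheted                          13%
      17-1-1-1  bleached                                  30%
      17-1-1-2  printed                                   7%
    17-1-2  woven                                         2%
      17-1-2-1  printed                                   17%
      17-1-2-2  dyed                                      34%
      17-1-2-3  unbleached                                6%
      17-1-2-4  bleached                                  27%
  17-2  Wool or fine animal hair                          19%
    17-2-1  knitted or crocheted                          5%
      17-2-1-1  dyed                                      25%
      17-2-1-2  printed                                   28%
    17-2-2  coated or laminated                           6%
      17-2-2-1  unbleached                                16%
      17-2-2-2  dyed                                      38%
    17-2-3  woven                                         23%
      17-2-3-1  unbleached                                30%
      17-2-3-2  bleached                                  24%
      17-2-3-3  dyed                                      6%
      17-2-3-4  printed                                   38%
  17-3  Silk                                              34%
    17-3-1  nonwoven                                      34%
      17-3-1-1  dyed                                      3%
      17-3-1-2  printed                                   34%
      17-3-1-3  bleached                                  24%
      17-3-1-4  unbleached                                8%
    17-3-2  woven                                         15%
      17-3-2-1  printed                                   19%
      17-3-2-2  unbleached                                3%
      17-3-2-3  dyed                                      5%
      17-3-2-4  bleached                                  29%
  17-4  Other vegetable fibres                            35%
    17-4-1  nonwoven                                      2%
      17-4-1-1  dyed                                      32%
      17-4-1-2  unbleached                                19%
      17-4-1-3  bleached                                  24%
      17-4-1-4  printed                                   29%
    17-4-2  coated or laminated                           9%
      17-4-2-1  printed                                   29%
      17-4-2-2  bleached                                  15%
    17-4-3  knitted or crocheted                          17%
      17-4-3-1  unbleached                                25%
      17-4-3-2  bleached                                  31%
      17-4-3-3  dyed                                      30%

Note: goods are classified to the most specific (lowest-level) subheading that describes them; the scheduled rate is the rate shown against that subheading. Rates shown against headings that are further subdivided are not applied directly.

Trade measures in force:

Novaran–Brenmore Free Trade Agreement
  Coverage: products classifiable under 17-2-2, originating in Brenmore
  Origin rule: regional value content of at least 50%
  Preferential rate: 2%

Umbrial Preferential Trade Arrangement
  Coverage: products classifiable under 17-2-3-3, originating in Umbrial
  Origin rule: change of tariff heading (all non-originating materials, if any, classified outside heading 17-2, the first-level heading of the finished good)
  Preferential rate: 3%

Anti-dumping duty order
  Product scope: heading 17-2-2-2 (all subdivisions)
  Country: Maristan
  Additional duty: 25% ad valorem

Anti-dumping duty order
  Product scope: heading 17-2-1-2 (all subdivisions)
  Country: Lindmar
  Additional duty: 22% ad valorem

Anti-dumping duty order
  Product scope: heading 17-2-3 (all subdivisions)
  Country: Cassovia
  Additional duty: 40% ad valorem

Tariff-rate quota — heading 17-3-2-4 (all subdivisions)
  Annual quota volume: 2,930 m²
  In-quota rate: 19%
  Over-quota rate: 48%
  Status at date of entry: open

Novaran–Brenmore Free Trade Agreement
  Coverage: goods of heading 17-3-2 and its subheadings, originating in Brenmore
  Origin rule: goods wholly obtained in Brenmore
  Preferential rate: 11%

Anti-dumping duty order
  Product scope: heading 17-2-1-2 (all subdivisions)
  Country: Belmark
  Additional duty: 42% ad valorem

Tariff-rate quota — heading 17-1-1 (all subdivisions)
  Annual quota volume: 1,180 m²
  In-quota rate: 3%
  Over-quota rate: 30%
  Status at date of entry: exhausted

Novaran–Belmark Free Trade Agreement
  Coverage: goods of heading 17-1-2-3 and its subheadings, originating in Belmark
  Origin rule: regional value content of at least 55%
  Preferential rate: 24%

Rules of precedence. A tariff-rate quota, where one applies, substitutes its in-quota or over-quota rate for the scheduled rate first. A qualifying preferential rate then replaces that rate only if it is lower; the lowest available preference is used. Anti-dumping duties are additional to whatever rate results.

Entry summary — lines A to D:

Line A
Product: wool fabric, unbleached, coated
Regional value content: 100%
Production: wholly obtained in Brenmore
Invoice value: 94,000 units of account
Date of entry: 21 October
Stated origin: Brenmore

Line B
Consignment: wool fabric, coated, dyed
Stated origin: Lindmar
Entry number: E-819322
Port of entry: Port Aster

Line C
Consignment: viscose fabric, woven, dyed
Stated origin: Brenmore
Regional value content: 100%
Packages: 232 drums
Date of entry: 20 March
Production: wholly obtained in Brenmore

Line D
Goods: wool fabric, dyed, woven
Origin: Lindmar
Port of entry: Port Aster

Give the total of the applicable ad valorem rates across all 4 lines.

Line A: wool → 17-2; coated → 17-2-2; unbleached → 17-2-2-1. Scheduled 16%. Brenmore agreement on 17-2-2: RVC ≥ 50% → 2% available; Brenmore agreement on 17-3-2: 17-2-2-1 not covered; preferential 2%. → 2%.
Line B: wool → 17-2; coated → 17-2-2; dyed → 17-2-2-2. Scheduled 38%. No special measure applies. → 38%.
Line C: viscose → 17-1; woven → 17-1-2; dyed → 17-1-2-2. Scheduled 34%. Brenmore agreement on 17-2-2: 17-1-2-2 not covered; Brenmore agreement on 17-3-2: 17-1-2-2 not covered. → 34%.
Line D: wool → 17-2; woven → 17-2-3; dyed → 17-2-3-3. Scheduled 6%. No special measure applies. → 6%.
Sum: 2% + 38% + 34% + 6% = 80%.

80%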